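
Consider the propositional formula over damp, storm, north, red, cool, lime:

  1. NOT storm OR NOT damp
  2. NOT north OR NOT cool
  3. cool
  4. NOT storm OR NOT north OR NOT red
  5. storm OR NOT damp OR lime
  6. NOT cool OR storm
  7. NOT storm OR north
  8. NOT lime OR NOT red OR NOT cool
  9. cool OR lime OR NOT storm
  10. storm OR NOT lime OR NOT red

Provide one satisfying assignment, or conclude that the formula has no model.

UNSATISFIABLE

From the singleton clause (cool), cool = true.
From the singleton clause (NOT north), north = false.
From the singleton clause (storm), storm = true.
Now (NOT storm) is unsatisfied and unit — conflict.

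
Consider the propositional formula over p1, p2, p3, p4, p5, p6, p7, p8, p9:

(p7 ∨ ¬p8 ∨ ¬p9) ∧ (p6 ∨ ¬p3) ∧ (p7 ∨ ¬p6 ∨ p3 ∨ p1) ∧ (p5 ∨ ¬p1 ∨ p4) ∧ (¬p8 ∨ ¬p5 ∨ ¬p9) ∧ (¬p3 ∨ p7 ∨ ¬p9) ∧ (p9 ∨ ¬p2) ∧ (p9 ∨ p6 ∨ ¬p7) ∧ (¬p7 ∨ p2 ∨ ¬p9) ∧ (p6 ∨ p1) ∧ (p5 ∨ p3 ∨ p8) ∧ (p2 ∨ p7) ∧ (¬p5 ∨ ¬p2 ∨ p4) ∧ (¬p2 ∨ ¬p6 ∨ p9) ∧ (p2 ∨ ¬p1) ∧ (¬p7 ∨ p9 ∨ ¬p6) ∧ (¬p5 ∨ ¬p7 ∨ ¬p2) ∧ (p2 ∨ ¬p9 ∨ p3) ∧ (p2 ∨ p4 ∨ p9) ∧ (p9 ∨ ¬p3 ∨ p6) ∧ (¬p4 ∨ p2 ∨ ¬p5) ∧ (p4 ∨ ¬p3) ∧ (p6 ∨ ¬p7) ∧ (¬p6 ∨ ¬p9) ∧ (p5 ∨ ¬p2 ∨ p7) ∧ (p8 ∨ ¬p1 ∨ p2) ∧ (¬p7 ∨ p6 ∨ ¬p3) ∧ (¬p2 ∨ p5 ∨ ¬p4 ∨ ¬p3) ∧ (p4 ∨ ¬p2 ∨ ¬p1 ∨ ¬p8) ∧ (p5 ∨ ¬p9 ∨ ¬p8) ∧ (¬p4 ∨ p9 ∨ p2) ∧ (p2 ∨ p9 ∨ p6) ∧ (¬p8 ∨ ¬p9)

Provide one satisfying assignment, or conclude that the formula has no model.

p1 ↦ True,  p2 ↦ True,  p3 ↦ False,  p4 ↦ True,  p5 ↦ True,  p6 ↦ False,  p7 ↦ False,  p8 ↦ False,  p9 ↦ True

Case p6 = False:
The clause (¬p3) is unit, so p3 = False.
The clause (p1) is unit, so p1 = True.
The clause (p2) is unit, so p2 = True.
The clause (p9) is unit, so p9 = True.
The clause (¬p7) is unit, so p7 = False.
The clause (¬p8) is unit, so p8 = False.
The clause (p5) is unit, so p5 = True.
The clause (p4) is unit, so p4 = True.
All clauses are satisfied.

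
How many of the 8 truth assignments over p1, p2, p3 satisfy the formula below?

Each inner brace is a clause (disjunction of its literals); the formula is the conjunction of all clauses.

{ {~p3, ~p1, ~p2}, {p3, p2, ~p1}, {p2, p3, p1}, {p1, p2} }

There are 2^3 = 8 truth assignments over (p1, p2, p3).
Check each against the 4 clauses (columns in the order p1, p2, p3):
  F F F  ✗ fails (p2 | p3 | p1)
  F F T  ✗ fails (p1 | p2)
  F T F  ✓ satisfies all
  F T T  ✓ satisfies all
  T F F  ✗ fails (p3 | p2 | ~p1)
  T F T  ✓ satisfies all
  T T F  ✓ satisfies all
  T T T  ✗ fails (~p3 | ~p1 | ~p2)
4 of the 8 rows are models.

4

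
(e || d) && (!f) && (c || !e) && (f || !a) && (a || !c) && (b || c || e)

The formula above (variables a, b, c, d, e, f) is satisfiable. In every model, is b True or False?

True

Suppose b = false.
Unit clause (!f) forces f = false.
Unit clause (!a) forces a = false.
Unit clause (!c) forces c = false.
Unit clause (!e) forces e = false.
Now (e) is unsatisfied and unit — conflict.
So every satisfying assignment has b = True.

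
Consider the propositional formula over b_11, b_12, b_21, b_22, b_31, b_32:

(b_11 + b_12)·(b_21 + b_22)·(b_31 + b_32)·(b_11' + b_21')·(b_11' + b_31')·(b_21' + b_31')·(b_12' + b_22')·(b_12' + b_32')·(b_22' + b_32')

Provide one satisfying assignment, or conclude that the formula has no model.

UNSATISFIABLE

Case b_11 = 1:
(b_21') alone gives b_21 = 0.
(b_22) alone gives b_22 = 1.
(b_31') alone gives b_31 = 0.
(b_32) alone gives b_32 = 1.
Now (b_32') is unsatisfied and unit — conflict.
Backtrack on b_11: now try b_11 = 0.
(b_12) alone gives b_12 = 1.
(b_22') alone gives b_22 = 0.
(b_21) alone gives b_21 = 1.
(b_31') alone gives b_31 = 0.
(b_32) alone gives b_32 = 1.
Now (b_32') is unsatisfied and unit — conflict.
Both values of b_11 lead to a conflict.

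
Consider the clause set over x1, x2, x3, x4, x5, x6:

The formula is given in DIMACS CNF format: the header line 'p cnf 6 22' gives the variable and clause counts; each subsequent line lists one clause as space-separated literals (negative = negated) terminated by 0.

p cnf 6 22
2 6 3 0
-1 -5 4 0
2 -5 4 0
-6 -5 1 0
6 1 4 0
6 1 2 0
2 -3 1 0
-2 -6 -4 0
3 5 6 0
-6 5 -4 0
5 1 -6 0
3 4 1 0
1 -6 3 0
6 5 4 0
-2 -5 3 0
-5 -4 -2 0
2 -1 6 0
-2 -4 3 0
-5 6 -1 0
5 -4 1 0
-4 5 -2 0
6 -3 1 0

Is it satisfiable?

Yes

Suppose x2 = True.
Suppose x6 = True.
The clause (¬x4) is unit, so x4 = False.
Suppose x1 = True.
The clause (¬x5) is unit, so x5 = False.
Every clause is now satisfied; x3 is unconstrained.
A satisfying assignment: x1=True; x2=True; x3=False; x4=False; x5=False; x6=True.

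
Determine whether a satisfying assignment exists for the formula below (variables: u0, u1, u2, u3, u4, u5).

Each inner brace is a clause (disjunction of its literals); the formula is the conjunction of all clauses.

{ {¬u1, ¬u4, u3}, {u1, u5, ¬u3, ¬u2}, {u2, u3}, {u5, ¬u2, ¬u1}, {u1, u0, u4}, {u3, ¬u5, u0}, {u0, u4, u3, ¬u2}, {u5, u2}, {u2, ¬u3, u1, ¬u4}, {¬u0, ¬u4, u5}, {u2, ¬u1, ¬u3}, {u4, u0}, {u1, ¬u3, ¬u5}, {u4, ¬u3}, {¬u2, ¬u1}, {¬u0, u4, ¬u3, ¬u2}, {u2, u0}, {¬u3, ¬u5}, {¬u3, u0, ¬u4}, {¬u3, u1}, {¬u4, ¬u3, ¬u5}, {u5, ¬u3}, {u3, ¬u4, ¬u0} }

Yes

Suppose u2 = True.
(¬u1) alone gives u1 = False.
(¬u3) alone gives u3 = False.
Suppose u0 = True.
(¬u4) alone gives u4 = False.
All clauses hold; u5 can take either value.
A satisfying assignment: u0: True,  u1: False,  u2: True,  u3: False,  u4: False,  u5: False.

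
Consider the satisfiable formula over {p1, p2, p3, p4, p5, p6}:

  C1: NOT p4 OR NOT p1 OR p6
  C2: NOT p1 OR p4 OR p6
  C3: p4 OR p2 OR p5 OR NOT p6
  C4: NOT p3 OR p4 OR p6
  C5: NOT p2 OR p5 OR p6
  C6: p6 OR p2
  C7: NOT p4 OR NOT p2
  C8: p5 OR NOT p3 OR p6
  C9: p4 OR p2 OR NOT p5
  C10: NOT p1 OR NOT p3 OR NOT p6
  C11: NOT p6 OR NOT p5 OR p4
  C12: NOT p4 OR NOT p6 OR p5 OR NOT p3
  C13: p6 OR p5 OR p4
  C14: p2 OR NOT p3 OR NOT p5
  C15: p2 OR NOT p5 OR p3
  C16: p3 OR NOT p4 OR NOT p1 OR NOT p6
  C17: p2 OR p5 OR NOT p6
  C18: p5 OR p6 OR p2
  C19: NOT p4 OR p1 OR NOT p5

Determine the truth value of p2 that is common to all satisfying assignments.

Suppose p2 = false.
From the singleton clause (p6), p6 = true.
From the singleton clause (p5), p5 = true.
From the singleton clause (p4), p4 = true.
From the singleton clause (NOT p3), p3 = false.
That conflicts with the unit clause (p3).
So every satisfying assignment has p2 = True.

True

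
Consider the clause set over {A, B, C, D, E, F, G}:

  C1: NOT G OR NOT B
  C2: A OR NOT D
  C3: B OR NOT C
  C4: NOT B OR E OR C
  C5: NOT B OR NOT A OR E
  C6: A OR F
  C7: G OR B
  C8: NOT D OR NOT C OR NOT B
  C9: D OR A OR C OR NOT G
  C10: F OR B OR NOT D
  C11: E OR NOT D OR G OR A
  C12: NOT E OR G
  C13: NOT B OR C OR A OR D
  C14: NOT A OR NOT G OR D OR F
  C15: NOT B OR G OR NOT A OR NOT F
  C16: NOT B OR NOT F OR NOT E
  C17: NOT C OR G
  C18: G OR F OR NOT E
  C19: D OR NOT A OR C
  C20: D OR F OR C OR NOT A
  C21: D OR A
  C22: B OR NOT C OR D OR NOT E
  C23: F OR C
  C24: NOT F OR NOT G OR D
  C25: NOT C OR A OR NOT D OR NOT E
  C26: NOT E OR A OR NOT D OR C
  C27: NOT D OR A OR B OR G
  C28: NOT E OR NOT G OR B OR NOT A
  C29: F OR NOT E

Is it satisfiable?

Yes

Branch on G: set G = true.
(NOT B) alone gives B = false.
(NOT C) alone gives C = false.
(F) alone gives F = true.
(D) alone gives D = true.
(A) alone gives A = true.
(NOT E) alone gives E = false.
Every clause now holds.
A satisfying assignment: A ↦ true, B ↦ false, C ↦ false, D ↦ true, E ↦ false, F ↦ true, G ↦ true.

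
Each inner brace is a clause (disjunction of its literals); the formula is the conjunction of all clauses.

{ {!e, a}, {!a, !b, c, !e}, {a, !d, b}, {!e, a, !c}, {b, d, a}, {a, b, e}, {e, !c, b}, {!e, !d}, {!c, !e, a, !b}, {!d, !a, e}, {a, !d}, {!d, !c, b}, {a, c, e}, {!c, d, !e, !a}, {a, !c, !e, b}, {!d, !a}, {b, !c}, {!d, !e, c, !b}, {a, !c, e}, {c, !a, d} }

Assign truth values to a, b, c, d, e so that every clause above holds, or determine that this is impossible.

a=true, b=true, c=true, d=false, e=false

Suppose e = false.
Suppose a = true.
From the singleton clause (!d), d = false.
From the singleton clause (c), c = true.
From the singleton clause (b), b = true.
Every clause now holds.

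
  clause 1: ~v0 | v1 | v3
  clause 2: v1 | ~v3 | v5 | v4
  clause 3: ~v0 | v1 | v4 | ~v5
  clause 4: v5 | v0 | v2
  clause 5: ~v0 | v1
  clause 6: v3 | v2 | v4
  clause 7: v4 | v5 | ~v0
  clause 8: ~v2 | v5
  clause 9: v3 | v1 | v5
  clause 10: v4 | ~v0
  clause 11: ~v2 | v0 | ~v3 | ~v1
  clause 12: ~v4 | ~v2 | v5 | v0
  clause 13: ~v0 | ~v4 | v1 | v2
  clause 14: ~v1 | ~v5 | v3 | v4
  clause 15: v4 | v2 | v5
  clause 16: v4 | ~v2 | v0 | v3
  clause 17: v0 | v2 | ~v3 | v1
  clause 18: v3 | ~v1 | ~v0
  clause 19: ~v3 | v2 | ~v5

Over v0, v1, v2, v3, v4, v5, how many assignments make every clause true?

There are 2^6 = 64 truth assignments over (v0, v1, v2, v3, v4, v5).
Split on v1. With v1 = 1, the clauses containing v1 are satisfied and ~v1 drops from the rest; 4 of the 2^5 = 32 assignments to the other variables satisfy what remains.
With v1 = 0, by the same count on the reduced clause set, 4 assignments work.
Total: 4 + 4 = 8.

8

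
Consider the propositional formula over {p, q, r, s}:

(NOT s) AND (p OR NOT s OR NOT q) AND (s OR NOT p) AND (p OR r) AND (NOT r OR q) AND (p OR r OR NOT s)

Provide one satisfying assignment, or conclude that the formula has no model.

The clause (NOT s) is unit, so s = false.
The clause (NOT p) is unit, so p = false.
The clause (r) is unit, so r = true.
The clause (q) is unit, so q = true.
Every clause now holds.

p=false; q=true; r=true; s=false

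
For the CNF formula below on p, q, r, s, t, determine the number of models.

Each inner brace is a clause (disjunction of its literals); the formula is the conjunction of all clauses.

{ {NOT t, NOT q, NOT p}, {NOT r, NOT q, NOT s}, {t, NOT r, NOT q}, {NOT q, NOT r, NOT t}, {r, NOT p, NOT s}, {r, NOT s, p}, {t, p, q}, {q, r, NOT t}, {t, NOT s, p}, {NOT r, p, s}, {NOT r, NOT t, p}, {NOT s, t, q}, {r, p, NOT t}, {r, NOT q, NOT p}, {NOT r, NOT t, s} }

There are 2^5 = 32 truth assignments over (p, q, r, s, t).
Split on t. With t = true, the clauses containing t are satisfied and NOT t drops from the rest; 1 of the 2^4 = 16 assignments to the other variables satisfy what remains.
With t = false, by the same count on the reduced clause set, 3 assignments work.
(One model: p=F, q=T, r=F, s=F, t=F.)
Total: 1 + 3 = 4.

4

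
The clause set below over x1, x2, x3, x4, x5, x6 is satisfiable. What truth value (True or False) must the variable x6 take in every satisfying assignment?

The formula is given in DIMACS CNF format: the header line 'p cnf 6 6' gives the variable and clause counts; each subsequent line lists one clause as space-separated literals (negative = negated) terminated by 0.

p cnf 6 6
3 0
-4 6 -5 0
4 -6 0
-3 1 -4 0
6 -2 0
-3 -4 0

Suppose x6 = True.
(x3) alone gives x3 = True.
(x4) alone gives x4 = True.
Now (¬x4) is unsatisfied and unit — conflict.
So every satisfying assignment has x6 = False.

False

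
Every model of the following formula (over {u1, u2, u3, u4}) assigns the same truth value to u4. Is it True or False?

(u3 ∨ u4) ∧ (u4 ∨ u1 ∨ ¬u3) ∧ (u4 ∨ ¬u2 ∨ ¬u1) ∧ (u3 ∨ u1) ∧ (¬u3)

True

Suppose u4 = False.
Unit clause (u3) forces u3 = True.
But (¬u3) is also a unit clause — contradiction.
So every satisfying assignment has u4 = True.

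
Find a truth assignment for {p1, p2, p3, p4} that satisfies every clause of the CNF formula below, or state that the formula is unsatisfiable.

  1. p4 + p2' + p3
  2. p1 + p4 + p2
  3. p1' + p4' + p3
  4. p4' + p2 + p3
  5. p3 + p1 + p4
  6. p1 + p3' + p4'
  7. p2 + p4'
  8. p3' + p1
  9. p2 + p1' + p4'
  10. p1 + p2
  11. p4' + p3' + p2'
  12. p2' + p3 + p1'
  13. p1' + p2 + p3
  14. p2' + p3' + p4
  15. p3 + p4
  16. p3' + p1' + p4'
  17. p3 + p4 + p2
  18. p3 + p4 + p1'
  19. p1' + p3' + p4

Suppose p2 = 1.
Suppose p4 = 1.
(p3') alone gives p3 = 0.
(p1') alone gives p1 = 0.
This assignment satisfies each clause.

p1: 0,  p2: 1,  p3: 0,  p4: 1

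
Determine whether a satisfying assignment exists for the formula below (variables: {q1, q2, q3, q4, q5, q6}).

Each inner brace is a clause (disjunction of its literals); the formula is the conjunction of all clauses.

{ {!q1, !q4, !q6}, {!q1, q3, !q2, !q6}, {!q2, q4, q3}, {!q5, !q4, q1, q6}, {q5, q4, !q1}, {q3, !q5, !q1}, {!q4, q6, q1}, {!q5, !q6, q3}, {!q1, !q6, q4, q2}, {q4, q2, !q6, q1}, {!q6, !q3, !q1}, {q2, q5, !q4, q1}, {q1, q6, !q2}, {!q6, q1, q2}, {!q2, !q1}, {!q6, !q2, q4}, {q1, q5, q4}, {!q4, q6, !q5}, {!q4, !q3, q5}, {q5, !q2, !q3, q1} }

Suppose q2 = false.
Suppose q6 = false.
Suppose q4 = false.
Suppose q5 = true.
Suppose q3 = false.
(!q1) alone gives q1 = false.
Every clause now holds.
A satisfying assignment: q1=false; q2=false; q3=false; q4=false; q5=true; q6=false.

Yes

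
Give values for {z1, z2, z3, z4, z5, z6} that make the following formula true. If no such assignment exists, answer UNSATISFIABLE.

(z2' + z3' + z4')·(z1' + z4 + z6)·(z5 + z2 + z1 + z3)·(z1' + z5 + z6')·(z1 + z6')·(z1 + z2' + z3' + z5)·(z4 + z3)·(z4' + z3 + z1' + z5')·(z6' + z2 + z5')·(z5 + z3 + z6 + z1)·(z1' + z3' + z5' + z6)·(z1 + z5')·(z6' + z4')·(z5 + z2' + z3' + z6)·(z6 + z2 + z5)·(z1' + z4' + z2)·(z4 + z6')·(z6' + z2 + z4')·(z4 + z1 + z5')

z1 ↦ 1,  z2 ↦ 1,  z3 ↦ 0,  z4 ↦ 1,  z5 ↦ 0,  z6 ↦ 0

Branch on z1: set z1 = 1.
Branch on z4: set z4 = 1.
Unit clause (z6') forces z6 = 0.
Unit clause (z2) forces z2 = 1.
Unit clause (z3') forces z3 = 0.
Unit clause (z5') forces z5 = 0.
All clauses are satisfied.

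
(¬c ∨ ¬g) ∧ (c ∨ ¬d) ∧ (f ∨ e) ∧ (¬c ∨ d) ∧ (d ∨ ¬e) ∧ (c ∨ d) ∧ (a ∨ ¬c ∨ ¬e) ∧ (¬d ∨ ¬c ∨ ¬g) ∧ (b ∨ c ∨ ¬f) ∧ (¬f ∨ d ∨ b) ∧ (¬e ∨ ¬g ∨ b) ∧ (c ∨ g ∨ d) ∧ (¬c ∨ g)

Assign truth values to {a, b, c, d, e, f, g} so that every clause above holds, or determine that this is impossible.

Branch on c: set c = False.
(¬d) alone gives d = False.
Now (d) is unsatisfied and unit — conflict.
That branch fails; take c = True instead.
(¬g) alone gives g = False.
Now (g) is unsatisfied and unit — conflict.
Either choice for c ends in contradiction.

UNSATISFIABLE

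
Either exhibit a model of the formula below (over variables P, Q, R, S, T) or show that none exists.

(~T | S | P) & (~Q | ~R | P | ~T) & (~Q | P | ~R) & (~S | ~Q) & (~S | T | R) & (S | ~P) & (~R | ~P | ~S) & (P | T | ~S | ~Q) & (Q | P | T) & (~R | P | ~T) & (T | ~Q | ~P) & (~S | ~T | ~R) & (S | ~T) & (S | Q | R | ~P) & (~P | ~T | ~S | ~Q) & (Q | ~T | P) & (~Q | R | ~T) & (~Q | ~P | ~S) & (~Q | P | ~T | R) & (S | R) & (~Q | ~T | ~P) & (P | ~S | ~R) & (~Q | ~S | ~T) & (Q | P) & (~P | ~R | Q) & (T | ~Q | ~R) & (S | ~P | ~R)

P ↦ 1, Q ↦ 0, R ↦ 0, S ↦ 1, T ↦ 1

Suppose S = 1.
Unit clause (~Q) forces Q = 0.
Unit clause (P) forces P = 1.
Unit clause (~R) forces R = 0.
Unit clause (T) forces T = 1.
Every clause now holds.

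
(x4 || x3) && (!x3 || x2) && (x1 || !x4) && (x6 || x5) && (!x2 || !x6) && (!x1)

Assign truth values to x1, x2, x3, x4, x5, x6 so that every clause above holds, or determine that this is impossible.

x1: false,  x2: true,  x3: true,  x4: false,  x5: true,  x6: false

From the singleton clause (!x1), x1 = false.
From the singleton clause (!x4), x4 = false.
From the singleton clause (x3), x3 = true.
From the singleton clause (x2), x2 = true.
From the singleton clause (!x6), x6 = false.
From the singleton clause (x5), x5 = true.
All clauses are satisfied.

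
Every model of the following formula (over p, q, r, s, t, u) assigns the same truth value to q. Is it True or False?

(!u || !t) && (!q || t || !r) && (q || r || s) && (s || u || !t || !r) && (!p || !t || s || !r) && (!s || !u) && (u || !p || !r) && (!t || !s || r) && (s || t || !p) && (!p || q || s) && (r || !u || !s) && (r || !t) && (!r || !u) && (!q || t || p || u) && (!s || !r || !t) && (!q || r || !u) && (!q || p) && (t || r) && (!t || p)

Suppose q = true.
(p) alone gives p = true.
Try u = false.
(!r) alone gives r = false.
(!t) alone gives t = false.
But (t) is also a unit clause — contradiction.
So u must be the other value — set u = true.
(!t) alone gives t = false.
(!r) alone gives r = false.
But (r) is also a unit clause — contradiction.
Either choice for u ends in contradiction.
So every satisfying assignment has q = False.

False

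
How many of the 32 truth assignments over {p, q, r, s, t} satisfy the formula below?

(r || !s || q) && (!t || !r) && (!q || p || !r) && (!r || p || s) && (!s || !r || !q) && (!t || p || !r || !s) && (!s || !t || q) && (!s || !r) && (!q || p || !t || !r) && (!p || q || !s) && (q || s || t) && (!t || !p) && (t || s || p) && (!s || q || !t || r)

7

There are 2^5 = 32 truth assignments over (p, q, r, s, t).
Split on r. With r = true, the clauses containing r are satisfied and !r drops from the rest; 1 of the 2^4 = 16 assignments to the other variables satisfy what remains.
With r = false, by the same count on the reduced clause set, 6 assignments work.
(One model: p=F, q=F, r=F, s=F, t=T.)
Total: 1 + 6 = 7.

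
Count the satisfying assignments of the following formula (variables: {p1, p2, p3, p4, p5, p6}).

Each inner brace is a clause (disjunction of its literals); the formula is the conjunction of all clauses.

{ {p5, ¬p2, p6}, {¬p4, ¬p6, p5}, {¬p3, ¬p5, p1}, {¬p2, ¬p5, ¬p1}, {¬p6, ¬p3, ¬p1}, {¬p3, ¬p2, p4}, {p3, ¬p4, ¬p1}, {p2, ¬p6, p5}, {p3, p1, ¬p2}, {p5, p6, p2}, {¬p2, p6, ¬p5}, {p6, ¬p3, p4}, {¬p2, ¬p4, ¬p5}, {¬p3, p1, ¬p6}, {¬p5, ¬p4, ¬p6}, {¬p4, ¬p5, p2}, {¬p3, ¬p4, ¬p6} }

There are 2^6 = 64 truth assignments over (p1, p2, p3, p4, p5, p6).
Split on p1. With p1 = True, the clauses containing p1 are satisfied and ¬p1 drops from the rest; 3 of the 2^5 = 32 assignments to the other variables satisfy what remains.
With p1 = False, by the same count on the reduced clause set, 2 assignments work.
(One model: p1=F, p2=F, p3=F, p4=F, p5=T, p6=F.)
Total: 3 + 2 = 5.

5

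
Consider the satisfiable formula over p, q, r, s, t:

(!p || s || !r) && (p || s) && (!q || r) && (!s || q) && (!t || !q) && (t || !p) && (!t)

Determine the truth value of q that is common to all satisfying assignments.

True

Suppose q = false.
Unit clause (!s) forces s = false.
Unit clause (p) forces p = true.
Unit clause (!r) forces r = false.
Unit clause (t) forces t = true.
But (!t) is also a unit clause — contradiction.
So every satisfying assignment has q = True.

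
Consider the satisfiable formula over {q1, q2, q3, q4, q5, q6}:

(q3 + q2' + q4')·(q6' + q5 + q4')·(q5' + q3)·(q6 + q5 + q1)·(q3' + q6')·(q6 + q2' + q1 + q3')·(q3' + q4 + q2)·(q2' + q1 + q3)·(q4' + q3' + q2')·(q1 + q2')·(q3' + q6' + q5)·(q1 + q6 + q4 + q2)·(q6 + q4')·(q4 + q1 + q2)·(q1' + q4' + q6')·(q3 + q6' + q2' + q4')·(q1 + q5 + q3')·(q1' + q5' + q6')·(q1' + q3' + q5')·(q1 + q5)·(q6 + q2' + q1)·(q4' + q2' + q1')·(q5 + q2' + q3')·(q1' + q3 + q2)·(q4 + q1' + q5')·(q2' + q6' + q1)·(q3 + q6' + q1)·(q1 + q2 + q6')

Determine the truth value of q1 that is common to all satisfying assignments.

Suppose q1 = 0.
The clause (q2') is unit, so q2 = 0.
The clause (q4) is unit, so q4 = 1.
The clause (q6) is unit, so q6 = 1.
That conflicts with the unit clause (q6').
So every satisfying assignment has q1 = True.

True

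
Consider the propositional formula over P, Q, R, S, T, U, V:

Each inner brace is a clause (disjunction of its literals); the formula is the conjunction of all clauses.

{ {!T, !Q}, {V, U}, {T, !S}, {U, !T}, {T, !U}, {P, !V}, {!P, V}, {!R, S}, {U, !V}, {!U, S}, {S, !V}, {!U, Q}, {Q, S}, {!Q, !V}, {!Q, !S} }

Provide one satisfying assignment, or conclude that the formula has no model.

UNSATISFIABLE

Suppose T = false.
From the singleton clause (!S), S = false.
From the singleton clause (!U), U = false.
From the singleton clause (V), V = true.
But (!V) is also a unit clause — contradiction.
That branch fails; take T = true instead.
From the singleton clause (!Q), Q = false.
From the singleton clause (U), U = true.
But (!U) is also a unit clause — contradiction.
Either choice for T ends in contradiction.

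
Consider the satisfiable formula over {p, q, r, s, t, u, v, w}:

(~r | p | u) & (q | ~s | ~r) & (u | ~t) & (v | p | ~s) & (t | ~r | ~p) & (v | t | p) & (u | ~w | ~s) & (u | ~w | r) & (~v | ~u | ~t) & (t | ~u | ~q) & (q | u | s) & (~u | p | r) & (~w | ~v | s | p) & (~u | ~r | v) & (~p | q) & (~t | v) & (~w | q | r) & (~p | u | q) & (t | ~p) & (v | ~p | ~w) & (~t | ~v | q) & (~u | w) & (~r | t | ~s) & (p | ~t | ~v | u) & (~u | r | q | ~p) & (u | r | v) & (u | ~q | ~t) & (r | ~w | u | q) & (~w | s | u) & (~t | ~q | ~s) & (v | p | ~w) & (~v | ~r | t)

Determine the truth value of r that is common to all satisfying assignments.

False

Suppose r = 1.
Case p = 1:
(t) alone gives t = 1.
(u) alone gives u = 1.
(~v) alone gives v = 0.
But (v) is also a unit clause — contradiction.
Backtrack on p: now try p = 0.
(u) alone gives u = 1.
(v) alone gives v = 1.
(~t) alone gives t = 0.
But (t) is also a unit clause — contradiction.
Neither p = 1 nor p = 0 works.
So every satisfying assignment has r = False.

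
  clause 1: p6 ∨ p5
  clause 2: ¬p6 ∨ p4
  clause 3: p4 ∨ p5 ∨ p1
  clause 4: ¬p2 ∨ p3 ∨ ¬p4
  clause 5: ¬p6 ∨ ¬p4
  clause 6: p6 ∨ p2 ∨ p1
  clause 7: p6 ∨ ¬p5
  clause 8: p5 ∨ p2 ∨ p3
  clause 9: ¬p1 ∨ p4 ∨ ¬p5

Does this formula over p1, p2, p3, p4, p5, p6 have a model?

Try p6 = True.
Unit clause (p4) forces p4 = True.
Now (¬p4) is unsatisfied and unit — conflict.
That branch fails; take p6 = False instead.
Unit clause (p5) forces p5 = True.
Now (¬p5) is unsatisfied and unit — conflict.
Both values of p6 lead to a conflict.
No assignment satisfies every clause.

Unsatisfiable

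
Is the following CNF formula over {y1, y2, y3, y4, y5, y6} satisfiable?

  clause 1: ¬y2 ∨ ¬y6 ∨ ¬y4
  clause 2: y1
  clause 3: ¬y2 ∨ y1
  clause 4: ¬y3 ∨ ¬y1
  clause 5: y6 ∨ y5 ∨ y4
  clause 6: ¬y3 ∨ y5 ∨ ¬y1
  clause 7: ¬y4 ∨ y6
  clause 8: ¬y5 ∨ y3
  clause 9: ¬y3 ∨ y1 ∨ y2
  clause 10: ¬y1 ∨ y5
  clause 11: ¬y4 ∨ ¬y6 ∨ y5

The clause (y1) is unit, so y1 = True.
The clause (¬y3) is unit, so y3 = False.
The clause (¬y5) is unit, so y5 = False.
That conflicts with the unit clause (y5).
No assignment satisfies every clause.

No, unsatisfiable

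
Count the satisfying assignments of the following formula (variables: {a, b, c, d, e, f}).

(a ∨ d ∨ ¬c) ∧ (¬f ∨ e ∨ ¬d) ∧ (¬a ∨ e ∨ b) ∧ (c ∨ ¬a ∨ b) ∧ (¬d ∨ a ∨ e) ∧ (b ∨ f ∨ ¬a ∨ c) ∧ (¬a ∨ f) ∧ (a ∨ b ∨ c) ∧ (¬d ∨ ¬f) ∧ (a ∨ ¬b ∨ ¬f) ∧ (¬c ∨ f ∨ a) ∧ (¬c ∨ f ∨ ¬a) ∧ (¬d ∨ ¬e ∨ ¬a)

8

There are 2^6 = 64 truth assignments over (a, b, c, d, e, f).
Split on d. With d = True, the clauses containing d are satisfied and ¬d drops from the rest; 1 of the 2^5 = 32 assignments to the other variables satisfy what remains.
With d = False, by the same count on the reduced clause set, 7 assignments work.
(One model: a=F, b=T, c=F, d=F, e=F, f=F.)
Total: 1 + 7 = 8.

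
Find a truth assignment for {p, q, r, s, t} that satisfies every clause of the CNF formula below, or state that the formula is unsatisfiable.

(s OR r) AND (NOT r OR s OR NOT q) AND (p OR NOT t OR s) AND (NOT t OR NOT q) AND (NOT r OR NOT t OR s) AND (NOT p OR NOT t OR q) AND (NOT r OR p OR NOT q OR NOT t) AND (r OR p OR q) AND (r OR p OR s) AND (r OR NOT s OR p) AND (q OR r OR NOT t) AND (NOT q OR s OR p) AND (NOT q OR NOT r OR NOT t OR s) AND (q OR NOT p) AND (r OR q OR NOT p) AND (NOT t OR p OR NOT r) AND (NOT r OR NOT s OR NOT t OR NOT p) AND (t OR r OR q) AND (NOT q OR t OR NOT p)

Suppose s = true.
Suppose t = false.
Suppose r = true.
Suppose q = true.
Unit clause (NOT p) forces p = false.
Every clause now holds.

p: false; q: true; r: true; s: true; t: false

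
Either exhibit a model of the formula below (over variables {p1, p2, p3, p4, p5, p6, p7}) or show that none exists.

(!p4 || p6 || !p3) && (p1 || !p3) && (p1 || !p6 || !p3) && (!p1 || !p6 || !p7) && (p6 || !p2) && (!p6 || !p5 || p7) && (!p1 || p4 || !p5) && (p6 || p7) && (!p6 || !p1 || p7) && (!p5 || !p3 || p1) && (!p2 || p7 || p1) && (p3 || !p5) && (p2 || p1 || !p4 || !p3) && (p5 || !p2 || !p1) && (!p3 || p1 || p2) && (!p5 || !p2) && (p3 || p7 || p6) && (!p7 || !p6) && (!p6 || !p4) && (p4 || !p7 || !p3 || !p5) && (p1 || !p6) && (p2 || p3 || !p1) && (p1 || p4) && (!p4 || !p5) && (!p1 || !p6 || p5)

Suppose p1 = false.
The clause (!p3) is unit, so p3 = false.
The clause (!p5) is unit, so p5 = false.
The clause (!p6) is unit, so p6 = false.
The clause (!p2) is unit, so p2 = false.
The clause (p7) is unit, so p7 = true.
The clause (p4) is unit, so p4 = true.
This assignment satisfies each clause.

p1 ↦ false,  p2 ↦ false,  p3 ↦ false,  p4 ↦ true,  p5 ↦ false,  p6 ↦ false,  p7 ↦ true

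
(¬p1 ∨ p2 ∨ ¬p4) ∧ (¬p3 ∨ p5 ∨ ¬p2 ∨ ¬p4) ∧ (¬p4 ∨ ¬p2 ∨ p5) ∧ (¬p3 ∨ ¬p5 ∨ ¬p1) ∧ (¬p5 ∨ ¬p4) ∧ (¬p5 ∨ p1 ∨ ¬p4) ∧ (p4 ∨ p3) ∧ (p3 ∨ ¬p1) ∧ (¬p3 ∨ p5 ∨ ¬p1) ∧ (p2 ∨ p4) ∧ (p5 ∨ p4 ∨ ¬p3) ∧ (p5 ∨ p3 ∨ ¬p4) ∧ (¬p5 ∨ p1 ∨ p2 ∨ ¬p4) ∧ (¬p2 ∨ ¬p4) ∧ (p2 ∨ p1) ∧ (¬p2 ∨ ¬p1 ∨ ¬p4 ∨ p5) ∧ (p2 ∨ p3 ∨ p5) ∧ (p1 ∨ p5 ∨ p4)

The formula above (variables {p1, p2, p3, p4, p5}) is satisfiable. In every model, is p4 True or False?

Suppose p4 = True.
(¬p5) alone gives p5 = False.
(¬p2) alone gives p2 = False.
(¬p1) alone gives p1 = False.
But (p1) is also a unit clause — contradiction.
So every satisfying assignment has p4 = False.

False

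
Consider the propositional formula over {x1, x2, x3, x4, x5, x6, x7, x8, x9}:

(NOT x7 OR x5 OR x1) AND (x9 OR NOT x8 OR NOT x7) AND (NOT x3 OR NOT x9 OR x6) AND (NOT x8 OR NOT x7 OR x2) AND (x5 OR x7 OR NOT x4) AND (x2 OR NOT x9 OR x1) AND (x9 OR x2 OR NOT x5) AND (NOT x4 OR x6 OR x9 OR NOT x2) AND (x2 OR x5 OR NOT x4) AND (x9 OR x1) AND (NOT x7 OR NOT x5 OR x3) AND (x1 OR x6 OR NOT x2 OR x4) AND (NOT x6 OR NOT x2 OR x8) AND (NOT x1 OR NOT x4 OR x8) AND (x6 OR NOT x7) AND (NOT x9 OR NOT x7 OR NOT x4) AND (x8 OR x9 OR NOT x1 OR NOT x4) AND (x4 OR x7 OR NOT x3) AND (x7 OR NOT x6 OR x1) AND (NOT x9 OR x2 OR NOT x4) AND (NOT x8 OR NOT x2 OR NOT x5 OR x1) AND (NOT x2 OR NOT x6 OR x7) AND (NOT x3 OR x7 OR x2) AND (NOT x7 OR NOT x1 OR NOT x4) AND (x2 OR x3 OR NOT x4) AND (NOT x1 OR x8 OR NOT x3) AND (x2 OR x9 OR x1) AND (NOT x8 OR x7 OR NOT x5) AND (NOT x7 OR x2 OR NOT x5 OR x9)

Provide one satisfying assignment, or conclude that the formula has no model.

x1: true; x2: false; x3: false; x4: false; x5: false; x6: false; x7: false; x8: true; x9: false

Case x9 = false:
The clause (x1) is unit, so x1 = true.
Case x8 = true:
The clause (NOT x7) is unit, so x7 = false.
The clause (NOT x5) is unit, so x5 = false.
The clause (NOT x4) is unit, so x4 = false.
The clause (NOT x3) is unit, so x3 = false.
Case x2 = false:
No clause remains; x6 is free.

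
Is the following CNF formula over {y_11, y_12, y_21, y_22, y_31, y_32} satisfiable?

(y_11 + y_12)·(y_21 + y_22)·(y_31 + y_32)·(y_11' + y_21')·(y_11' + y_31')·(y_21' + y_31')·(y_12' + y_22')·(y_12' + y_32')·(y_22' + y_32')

Try y_11 = 1.
From the singleton clause (y_21'), y_21 = 0.
From the singleton clause (y_22), y_22 = 1.
From the singleton clause (y_31'), y_31 = 0.
From the singleton clause (y_32), y_32 = 1.
That conflicts with the unit clause (y_32').
So y_11 must be the other value — set y_11 = 0.
From the singleton clause (y_12), y_12 = 1.
From the singleton clause (y_22'), y_22 = 0.
From the singleton clause (y_21), y_21 = 1.
From the singleton clause (y_31'), y_31 = 0.
From the singleton clause (y_32), y_32 = 1.
That conflicts with the unit clause (y_32').
Both values of y_11 lead to a conflict.
No assignment satisfies every clause.

No, unsatisfiable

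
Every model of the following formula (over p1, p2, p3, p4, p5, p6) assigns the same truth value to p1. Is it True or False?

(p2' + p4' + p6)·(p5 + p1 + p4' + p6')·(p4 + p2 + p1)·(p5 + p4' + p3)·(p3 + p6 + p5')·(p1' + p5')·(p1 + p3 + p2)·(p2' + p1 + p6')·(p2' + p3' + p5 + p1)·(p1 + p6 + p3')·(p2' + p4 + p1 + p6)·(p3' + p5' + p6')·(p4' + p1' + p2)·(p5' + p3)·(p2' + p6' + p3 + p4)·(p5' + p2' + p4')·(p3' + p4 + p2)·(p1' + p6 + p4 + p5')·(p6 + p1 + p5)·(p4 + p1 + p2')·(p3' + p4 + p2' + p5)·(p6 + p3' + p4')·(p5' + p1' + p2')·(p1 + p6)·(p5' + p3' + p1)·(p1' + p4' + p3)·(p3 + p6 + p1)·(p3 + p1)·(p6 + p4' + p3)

True

Suppose p1 = 0.
(p6) alone gives p6 = 1.
(p2') alone gives p2 = 0.
(p4) alone gives p4 = 1.
(p5) alone gives p5 = 1.
(p3) alone gives p3 = 1.
Now (p3') is unsatisfied and unit — conflict.
So every satisfying assignment has p1 = True.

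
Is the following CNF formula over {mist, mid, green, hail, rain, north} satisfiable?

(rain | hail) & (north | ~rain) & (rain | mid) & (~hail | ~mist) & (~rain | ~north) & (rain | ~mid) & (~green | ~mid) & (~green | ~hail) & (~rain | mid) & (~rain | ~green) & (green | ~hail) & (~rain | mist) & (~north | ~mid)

No

Case rain = 1:
From the singleton clause (north), north = 1.
Now (~north) is unsatisfied and unit — conflict.
Undo rain and try rain = 0.
From the singleton clause (hail), hail = 1.
From the singleton clause (mid), mid = 1.
Now (~mid) is unsatisfied and unit — conflict.
Neither rain = 1 nor rain = 0 works.
No assignment satisfies every clause.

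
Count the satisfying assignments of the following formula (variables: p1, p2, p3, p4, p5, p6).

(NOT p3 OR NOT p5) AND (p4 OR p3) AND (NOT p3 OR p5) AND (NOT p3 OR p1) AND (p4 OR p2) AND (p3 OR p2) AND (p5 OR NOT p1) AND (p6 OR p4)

There are 2^6 = 64 truth assignments over (p1, p2, p3, p4, p5, p6).
Split on p5. With p5 = true, the clauses containing p5 are satisfied and NOT p5 drops from the rest; 4 of the 2^5 = 32 assignments to the other variables satisfy what remains.
With p5 = false, by the same count on the reduced clause set, 2 assignments work.
Total: 4 + 2 = 6.

6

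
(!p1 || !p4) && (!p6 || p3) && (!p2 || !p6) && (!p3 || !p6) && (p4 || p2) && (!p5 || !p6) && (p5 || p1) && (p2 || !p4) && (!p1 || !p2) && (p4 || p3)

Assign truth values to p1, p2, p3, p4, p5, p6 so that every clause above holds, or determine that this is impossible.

p1: false,  p2: true,  p3: true,  p4: false,  p5: true,  p6: false

Suppose p1 = false.
Unit clause (p5) forces p5 = true.
Unit clause (!p6) forces p6 = false.
Suppose p4 = false.
Unit clause (p2) forces p2 = true.
Unit clause (p3) forces p3 = true.
This assignment satisfies each clause.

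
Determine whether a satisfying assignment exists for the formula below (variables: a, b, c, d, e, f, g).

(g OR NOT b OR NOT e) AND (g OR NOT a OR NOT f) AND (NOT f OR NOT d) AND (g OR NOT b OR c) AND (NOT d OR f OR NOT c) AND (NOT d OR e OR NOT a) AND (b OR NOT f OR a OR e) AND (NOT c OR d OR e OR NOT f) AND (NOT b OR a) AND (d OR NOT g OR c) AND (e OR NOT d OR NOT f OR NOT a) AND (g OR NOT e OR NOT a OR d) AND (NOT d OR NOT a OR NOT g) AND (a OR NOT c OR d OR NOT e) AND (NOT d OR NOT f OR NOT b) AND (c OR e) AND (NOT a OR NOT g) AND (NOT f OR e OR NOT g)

Try f = false.
Try d = false.
Try b = false.
Try g = false.
Try e = false.
(c) alone gives c = true.
No clause remains; a is free.
A satisfying assignment: a: false,  b: false,  c: true,  d: false,  e: false,  f: false,  g: false.

Yes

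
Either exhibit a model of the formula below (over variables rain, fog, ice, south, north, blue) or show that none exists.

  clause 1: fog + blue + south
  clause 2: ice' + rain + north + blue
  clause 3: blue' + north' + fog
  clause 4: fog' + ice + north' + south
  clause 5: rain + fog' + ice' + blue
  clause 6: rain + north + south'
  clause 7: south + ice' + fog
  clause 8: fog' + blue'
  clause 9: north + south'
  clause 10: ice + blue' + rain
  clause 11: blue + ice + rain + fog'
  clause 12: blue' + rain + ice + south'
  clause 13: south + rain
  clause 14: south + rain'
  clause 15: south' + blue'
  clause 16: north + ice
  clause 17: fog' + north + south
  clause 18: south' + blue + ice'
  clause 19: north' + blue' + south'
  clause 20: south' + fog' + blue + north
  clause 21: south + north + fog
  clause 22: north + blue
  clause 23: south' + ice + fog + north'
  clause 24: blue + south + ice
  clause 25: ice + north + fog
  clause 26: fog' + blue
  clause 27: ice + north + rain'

Case fog = 0:
Case blue = 1:
From the singleton clause (north'), north = 0.
From the singleton clause (south'), south = 0.
But (south) is also a unit clause — contradiction.
So blue must be the other value — set blue = 0.
From the singleton clause (south), south = 1.
From the singleton clause (north), north = 1.
From the singleton clause (ice'), ice = 0.
But (ice) is also a unit clause — contradiction.
Both values of blue lead to a conflict.
So fog must be the other value — set fog = 1.
From the singleton clause (blue'), blue = 0.
But (blue) is also a unit clause — contradiction.
Both values of fog lead to a conflict.

UNSATISFIABLE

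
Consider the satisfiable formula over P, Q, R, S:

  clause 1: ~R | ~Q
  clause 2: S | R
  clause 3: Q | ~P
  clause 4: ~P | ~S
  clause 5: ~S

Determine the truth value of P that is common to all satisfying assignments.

Suppose P = 1.
(Q) alone gives Q = 1.
(~R) alone gives R = 0.
(S) alone gives S = 1.
Now (~S) is unsatisfied and unit — conflict.
So every satisfying assignment has P = False.

False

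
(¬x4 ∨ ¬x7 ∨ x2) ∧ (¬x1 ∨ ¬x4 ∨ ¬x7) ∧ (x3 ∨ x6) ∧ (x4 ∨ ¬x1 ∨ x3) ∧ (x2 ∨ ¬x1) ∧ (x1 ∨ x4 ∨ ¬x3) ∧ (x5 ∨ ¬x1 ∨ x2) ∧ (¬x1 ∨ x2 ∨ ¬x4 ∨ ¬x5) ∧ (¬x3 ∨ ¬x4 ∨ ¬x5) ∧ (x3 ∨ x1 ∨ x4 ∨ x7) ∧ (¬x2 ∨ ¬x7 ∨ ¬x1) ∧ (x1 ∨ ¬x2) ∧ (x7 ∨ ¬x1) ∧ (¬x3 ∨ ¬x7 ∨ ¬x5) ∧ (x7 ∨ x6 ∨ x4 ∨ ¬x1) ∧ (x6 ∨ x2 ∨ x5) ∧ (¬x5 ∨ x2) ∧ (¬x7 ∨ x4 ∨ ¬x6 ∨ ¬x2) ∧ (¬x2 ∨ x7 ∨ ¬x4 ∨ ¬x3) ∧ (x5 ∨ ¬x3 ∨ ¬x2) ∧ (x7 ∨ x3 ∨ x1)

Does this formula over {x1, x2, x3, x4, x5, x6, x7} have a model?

Branch on x3: set x3 = False.
(x6) alone gives x6 = True.
Branch on x4: set x4 = False.
(¬x1) alone gives x1 = False.
(x7) alone gives x7 = True.
(¬x2) alone gives x2 = False.
(¬x5) alone gives x5 = False.
Every clause now holds.
A satisfying assignment: x1=False; x2=False; x3=False; x4=False; x5=False; x6=True; x7=True.

Yes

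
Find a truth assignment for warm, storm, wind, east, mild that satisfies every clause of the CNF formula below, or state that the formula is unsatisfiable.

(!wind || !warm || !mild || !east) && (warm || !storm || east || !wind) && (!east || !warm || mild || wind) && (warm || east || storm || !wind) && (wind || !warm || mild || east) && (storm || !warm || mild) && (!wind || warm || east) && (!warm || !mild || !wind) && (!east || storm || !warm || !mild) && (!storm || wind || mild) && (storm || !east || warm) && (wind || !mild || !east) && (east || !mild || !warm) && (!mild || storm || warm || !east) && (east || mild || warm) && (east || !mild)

Try east = true.
Try storm = true.
Try wind = true.
Try warm = false.
Every clause is now satisfied; mild is unconstrained.

warm=false,  storm=true,  wind=true,  east=true,  mild=true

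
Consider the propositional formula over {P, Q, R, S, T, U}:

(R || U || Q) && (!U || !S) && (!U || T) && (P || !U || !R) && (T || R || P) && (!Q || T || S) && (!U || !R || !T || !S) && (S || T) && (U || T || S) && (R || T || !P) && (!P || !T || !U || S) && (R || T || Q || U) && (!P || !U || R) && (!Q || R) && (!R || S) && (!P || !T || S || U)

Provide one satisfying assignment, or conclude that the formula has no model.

Case U = false:
Case R = true:
Unit clause (S) forces S = true.
All clauses hold; P, Q, T can take either value.

P=true,  Q=true,  R=true,  S=true,  T=false,  U=false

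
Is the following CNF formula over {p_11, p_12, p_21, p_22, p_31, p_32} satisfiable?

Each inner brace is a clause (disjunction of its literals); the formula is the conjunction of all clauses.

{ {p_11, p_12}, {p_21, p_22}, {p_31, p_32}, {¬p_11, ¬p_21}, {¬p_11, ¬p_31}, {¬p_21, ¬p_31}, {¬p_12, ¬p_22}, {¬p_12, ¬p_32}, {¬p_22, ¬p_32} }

Branch on p_11: set p_11 = True.
From the singleton clause (¬p_21), p_21 = False.
From the singleton clause (p_22), p_22 = True.
From the singleton clause (¬p_31), p_31 = False.
From the singleton clause (p_32), p_32 = True.
But (¬p_32) is also a unit clause — contradiction.
That branch fails; take p_11 = False instead.
From the singleton clause (p_12), p_12 = True.
From the singleton clause (¬p_22), p_22 = False.
From the singleton clause (p_21), p_21 = True.
From the singleton clause (¬p_31), p_31 = False.
From the singleton clause (p_32), p_32 = True.
But (¬p_32) is also a unit clause — contradiction.
Neither p_11 = True nor p_11 = False works.
No assignment satisfies every clause.

Unsatisfiable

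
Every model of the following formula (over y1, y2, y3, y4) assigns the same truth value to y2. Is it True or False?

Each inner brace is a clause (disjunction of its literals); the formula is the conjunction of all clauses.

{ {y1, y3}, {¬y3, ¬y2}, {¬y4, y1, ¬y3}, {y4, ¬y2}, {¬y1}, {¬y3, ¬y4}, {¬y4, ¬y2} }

False

Suppose y2 = True.
Unit clause (¬y3) forces y3 = False.
Unit clause (y1) forces y1 = True.
That conflicts with the unit clause (¬y1).
So every satisfying assignment has y2 = False.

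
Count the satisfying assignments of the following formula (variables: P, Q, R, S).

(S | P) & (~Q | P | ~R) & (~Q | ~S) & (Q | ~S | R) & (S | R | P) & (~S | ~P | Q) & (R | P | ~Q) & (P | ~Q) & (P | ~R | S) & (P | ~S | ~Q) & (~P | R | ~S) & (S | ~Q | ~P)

There are 2^4 = 16 truth assignments over (P, Q, R, S).
Check each against the 12 clauses (columns in the order P, Q, R, S):
  F F F F  ✗ fails (S | P)
  F F F T  ✗ fails (Q | ~S | R)
  F F T F  ✗ fails (S | P)
  F F T T  ✓ satisfies all
  F T F F  ✗ fails (S | P)
  F T F T  ✗ fails (~Q | ~S)
  F T T F  ✗ fails (S | P)
  F T T T  ✗ fails (~Q | P | ~R)
  T F F F  ✓ satisfies all
  T F F T  ✗ fails (Q | ~S | R)
  T F T F  ✓ satisfies all
  T F T T  ✗ fails (~S | ~P | Q)
  T T F F  ✗ fails (S | ~Q | ~P)
  T T F T  ✗ fails (~Q | ~S)
  T T T F  ✗ fails (S | ~Q | ~P)
  T T T T  ✗ fails (~Q | ~S)
3 of the 16 rows are models.

3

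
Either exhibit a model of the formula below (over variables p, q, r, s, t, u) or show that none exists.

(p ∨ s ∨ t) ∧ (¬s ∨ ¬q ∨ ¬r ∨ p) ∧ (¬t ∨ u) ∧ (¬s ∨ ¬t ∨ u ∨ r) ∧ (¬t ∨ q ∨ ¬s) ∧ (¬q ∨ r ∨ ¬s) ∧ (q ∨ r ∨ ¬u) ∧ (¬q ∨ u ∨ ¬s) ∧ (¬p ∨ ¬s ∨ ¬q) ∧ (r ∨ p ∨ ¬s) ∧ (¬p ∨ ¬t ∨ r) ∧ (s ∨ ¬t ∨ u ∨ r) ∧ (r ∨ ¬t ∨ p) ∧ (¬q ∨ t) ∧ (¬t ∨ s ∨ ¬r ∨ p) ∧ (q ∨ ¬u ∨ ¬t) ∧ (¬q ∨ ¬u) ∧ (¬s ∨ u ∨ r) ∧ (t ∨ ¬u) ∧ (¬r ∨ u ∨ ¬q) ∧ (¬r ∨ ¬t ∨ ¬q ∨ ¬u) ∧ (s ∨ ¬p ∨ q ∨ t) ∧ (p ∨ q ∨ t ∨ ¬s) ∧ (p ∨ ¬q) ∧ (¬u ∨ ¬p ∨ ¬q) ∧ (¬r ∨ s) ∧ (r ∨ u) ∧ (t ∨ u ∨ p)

Try t = False.
(¬q) alone gives q = False.
(¬u) alone gives u = False.
(r) alone gives r = True.
(s) alone gives s = True.
(p) alone gives p = True.
This assignment satisfies each clause.

p: True; q: False; r: True; s: True; t: False; u: False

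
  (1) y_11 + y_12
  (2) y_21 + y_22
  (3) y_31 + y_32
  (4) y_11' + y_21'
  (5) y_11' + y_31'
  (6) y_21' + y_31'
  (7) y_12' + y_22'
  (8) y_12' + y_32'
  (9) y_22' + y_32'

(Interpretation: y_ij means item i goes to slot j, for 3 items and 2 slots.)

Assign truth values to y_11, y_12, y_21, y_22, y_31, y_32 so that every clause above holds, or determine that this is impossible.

UNSATISFIABLE

Branch on y_11: set y_11 = 1.
(y_21') alone gives y_21 = 0.
(y_22) alone gives y_22 = 1.
(y_31') alone gives y_31 = 0.
(y_32) alone gives y_32 = 1.
Now (y_32') is unsatisfied and unit — conflict.
That branch fails; take y_11 = 0 instead.
(y_12) alone gives y_12 = 1.
(y_22') alone gives y_22 = 0.
(y_21) alone gives y_21 = 1.
(y_31') alone gives y_31 = 0.
(y_32) alone gives y_32 = 1.
Now (y_32') is unsatisfied and unit — conflict.
Both values of y_11 lead to a conflict.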